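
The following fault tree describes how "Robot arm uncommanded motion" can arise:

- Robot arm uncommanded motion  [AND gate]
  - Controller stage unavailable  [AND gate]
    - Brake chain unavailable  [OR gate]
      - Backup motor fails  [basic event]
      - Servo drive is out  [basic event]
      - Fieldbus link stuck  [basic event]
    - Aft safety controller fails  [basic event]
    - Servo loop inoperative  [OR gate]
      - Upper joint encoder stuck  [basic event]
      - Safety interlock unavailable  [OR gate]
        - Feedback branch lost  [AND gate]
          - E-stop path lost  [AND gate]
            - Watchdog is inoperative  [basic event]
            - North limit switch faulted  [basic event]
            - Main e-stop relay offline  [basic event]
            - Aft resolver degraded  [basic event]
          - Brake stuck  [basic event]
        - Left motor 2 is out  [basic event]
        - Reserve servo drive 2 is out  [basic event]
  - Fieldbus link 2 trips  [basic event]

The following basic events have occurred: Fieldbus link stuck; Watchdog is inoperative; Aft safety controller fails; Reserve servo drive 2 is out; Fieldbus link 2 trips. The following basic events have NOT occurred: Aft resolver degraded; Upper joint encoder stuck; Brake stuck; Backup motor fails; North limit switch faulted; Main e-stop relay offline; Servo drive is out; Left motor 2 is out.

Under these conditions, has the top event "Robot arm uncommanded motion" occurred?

Yes

Brake chain unavailable [OR]: Backup motor fails=not, Servo drive is out=not, Fieldbus link stuck=occurs → at least one input occurs → occurs.
E-stop path lost [AND]: Watchdog is inoperative=occurs, North limit switch faulted=not, Main e-stop relay offline=not, Aft resolver degraded=not → not all inputs occur → does not occur.
Feedback branch lost [AND]: E-stop path lost=not, Brake stuck=not → not all inputs occur → does not occur.
Safety interlock unavailable [OR]: Feedback branch lost=not, Left motor 2 is out=not, Reserve servo drive 2 is out=occurs → at least one input occurs → occurs.
Servo loop inoperative [OR]: Upper joint encoder stuck=not, Safety interlock unavailable=occurs → at least one input occurs → occurs.
Controller stage unavailable [AND]: Brake chain unavailable=occurs, Aft safety controller fails=occurs, Servo loop inoperative=occurs → all inputs occur → occurs.
Robot arm uncommanded motion [AND]: Controller stage unavailable=occurs, Fieldbus link 2 trips=occurs → all inputs occur → occurs.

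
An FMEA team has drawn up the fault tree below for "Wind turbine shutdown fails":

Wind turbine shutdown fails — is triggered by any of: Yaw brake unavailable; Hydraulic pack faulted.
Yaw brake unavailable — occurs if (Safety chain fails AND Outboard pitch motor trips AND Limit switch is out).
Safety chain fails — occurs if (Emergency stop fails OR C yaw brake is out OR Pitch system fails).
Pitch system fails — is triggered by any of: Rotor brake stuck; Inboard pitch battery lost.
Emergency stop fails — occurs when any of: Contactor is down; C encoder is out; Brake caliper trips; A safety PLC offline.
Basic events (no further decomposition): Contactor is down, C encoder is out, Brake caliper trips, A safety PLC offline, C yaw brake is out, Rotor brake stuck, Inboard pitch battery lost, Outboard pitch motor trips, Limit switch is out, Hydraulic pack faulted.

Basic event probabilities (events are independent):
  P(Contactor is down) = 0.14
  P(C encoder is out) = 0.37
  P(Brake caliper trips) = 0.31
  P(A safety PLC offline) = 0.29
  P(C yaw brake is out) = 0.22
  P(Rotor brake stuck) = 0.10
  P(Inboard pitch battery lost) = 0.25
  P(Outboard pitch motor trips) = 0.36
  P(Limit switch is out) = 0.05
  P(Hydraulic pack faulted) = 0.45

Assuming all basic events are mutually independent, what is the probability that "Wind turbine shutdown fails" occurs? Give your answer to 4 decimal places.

P(Emergency stop fails) [OR] = 1 − (1−0.14) × (1−0.37) × (1−0.31) × (1−0.29) = 0.734572
P(Pitch system fails) [OR] = 1 − (1−0.10) × (1−0.25) = 0.325000
P(Safety chain fails) [OR] = 1 − (1−0.734572) × (1−0.22) × (1−0.325000) = 0.860252
P(Yaw brake unavailable) [AND] = 0.860252 × 0.36 × 0.05 = 0.015485
P(Wind turbine shutdown fails) [OR] = 1 − (1−0.015485) × (1−0.45) = 0.458517
Rounded to 4 decimal places: P(Wind turbine shutdown fails) ≈ 0.4585.

0.4585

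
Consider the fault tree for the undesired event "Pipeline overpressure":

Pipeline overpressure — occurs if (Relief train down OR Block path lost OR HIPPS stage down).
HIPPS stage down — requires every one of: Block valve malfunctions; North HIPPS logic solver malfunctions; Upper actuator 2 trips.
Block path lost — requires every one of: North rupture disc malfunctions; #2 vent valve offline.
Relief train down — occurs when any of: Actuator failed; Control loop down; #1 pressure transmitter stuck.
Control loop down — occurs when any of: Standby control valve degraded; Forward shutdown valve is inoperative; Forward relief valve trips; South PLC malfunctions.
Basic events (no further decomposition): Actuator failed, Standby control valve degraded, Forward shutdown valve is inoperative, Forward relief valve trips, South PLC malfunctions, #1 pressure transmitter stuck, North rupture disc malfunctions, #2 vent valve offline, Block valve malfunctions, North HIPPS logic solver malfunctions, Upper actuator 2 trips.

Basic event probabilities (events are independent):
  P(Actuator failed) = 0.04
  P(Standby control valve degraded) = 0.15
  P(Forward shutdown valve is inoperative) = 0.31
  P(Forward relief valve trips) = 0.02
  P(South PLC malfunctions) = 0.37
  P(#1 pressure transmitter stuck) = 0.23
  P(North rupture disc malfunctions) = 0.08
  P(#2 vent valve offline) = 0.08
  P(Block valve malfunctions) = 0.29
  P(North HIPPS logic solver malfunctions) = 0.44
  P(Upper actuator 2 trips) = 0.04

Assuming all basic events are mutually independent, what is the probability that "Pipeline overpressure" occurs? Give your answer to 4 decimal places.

0.7354

P(Control loop down) [OR] = 1 − (1−0.15) × (1−0.31) × (1−0.02) × (1−0.37) = 0.637895
P(Relief train down) [OR] = 1 − (1−0.04) × (1−0.637895) × (1−0.23) = 0.732332
P(Block path lost) [AND] = 0.08 × 0.08 = 0.006400
P(HIPPS stage down) [AND] = 0.29 × 0.44 × 0.04 = 0.005104
P(Pipeline overpressure) [OR] = 1 − (1−0.732332) × (1−0.006400) × (1−0.005104) = 0.735403
Rounded to 4 decimal places: P(Pipeline overpressure) ≈ 0.7354.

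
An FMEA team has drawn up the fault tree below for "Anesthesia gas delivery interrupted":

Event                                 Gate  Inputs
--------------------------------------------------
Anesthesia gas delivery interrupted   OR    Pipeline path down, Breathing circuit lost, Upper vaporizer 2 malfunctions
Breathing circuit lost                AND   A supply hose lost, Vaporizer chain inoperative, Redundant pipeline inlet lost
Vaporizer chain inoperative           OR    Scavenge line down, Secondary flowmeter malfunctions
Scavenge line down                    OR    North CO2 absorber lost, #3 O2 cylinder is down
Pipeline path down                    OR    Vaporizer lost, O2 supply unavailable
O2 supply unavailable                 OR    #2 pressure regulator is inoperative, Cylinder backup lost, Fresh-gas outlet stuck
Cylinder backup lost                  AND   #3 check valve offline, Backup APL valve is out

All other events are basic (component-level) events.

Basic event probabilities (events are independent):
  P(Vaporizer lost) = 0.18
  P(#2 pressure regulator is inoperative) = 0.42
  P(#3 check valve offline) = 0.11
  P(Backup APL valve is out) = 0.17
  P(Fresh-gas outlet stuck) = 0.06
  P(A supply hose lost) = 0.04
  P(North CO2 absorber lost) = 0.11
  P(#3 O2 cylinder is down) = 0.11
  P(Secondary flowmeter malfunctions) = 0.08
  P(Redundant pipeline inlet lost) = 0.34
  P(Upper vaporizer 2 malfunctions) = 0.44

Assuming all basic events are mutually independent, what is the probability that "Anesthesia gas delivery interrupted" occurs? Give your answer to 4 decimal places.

P(Cylinder backup lost) [AND] = 0.11 × 0.17 = 0.018700
P(O2 supply unavailable) [OR] = 1 − (1−0.42) × (1−0.018700) × (1−0.06) = 0.464995
P(Pipeline path down) [OR] = 1 − (1−0.18) × (1−0.464995) = 0.561296
P(Scavenge line down) [OR] = 1 − (1−0.11) × (1−0.11) = 0.207900
P(Vaporizer chain inoperative) [OR] = 1 − (1−0.207900) × (1−0.08) = 0.271268
P(Breathing circuit lost) [AND] = 0.04 × 0.271268 × 0.34 = 0.003689
P(Anesthesia gas delivery interrupted) [OR] = 1 − (1−0.561296) × (1−0.003689) × (1−0.44) = 0.755232
Rounded to 4 decimal places: P(Anesthesia gas delivery interrupted) ≈ 0.7552.

0.7552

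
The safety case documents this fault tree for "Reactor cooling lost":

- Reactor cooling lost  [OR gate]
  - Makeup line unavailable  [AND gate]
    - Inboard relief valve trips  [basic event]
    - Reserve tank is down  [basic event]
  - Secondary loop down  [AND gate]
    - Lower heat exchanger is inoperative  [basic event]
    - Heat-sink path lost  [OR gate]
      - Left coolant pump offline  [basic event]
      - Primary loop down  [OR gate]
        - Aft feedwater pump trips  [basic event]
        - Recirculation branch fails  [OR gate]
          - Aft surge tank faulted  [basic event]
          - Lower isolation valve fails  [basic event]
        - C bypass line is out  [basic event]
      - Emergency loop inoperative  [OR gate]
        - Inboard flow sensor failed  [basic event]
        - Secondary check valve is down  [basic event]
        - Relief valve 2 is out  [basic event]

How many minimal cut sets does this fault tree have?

9

Makeup line unavailable [AND]: one cut set from each child combined → 1 × 1 = 1 cut set(s).
Recirculation branch fails [OR]: union of children's cut sets → 2 cut set(s).
Primary loop down [OR]: union of children's cut sets → 4 cut set(s).
Emergency loop inoperative [OR]: union of children's cut sets → 3 cut set(s).
Heat-sink path lost [OR]: union of children's cut sets → 8 cut set(s).
Secondary loop down [AND]: one cut set from each child combined → 1 × 8 = 8 cut set(s).
Reactor cooling lost [OR]: union of children's cut sets → 9 cut set(s).
Minimal cut sets: {Inboard relief valve trips, Reserve tank is down}; {Left coolant pump offline, Lower heat exchanger is inoperative}; {Aft feedwater pump trips, Lower heat exchanger is inoperative}; {Aft surge tank faulted, Lower heat exchanger is inoperative}; {Lower heat exchanger is inoperative, Lower isolation valve fails}; {C bypass line is out, Lower heat exchanger is inoperative}; {Inboard flow sensor failed, Lower heat exchanger is inoperative}; {Lower heat exchanger is inoperative, Secondary check valve is down}; {Lower heat exchanger is inoperative, Relief valve 2 is out}.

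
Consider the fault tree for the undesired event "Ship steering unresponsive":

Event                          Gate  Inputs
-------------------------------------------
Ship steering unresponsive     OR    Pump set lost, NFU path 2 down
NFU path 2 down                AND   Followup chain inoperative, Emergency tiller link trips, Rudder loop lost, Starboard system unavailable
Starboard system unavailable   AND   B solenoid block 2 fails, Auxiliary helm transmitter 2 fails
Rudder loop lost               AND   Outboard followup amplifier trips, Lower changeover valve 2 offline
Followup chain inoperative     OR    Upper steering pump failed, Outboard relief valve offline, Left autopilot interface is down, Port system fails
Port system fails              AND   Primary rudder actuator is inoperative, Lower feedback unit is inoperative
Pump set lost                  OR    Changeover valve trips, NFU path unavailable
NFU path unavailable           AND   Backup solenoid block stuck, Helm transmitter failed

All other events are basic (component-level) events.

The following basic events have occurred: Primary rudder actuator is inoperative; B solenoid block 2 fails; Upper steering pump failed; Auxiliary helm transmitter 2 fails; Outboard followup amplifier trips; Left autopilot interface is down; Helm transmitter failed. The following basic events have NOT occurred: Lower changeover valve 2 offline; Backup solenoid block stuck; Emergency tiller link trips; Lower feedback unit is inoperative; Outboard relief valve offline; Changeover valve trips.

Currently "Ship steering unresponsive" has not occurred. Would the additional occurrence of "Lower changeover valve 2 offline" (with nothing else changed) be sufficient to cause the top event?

Counterfactual: set "Lower changeover valve 2 offline" to occurred.
NFU path unavailable [AND]: Backup solenoid block stuck=not, Helm transmitter failed=occurs → not all inputs occur → does not occur.
Pump set lost [OR]: Changeover valve trips=not, NFU path unavailable=not → no input occurs → does not occur.
Port system fails [AND]: Primary rudder actuator is inoperative=occurs, Lower feedback unit is inoperative=not → not all inputs occur → does not occur.
Followup chain inoperative [OR]: Upper steering pump failed=occurs, Outboard relief valve offline=not, Left autopilot interface is down=occurs, Port system fails=not → at least one input occurs → occurs.
Rudder loop lost [AND]: Outboard followup amplifier trips=occurs, Lower changeover valve 2 offline=occurs → all inputs occur → occurs.
Starboard system unavailable [AND]: B solenoid block 2 fails=occurs, Auxiliary helm transmitter 2 fails=occurs → all inputs occur → occurs.
NFU path 2 down [AND]: Followup chain inoperative=occurs, Emergency tiller link trips=not, Rudder loop lost=occurs, Starboard system unavailable=occurs → not all inputs occur → does not occur.
Ship steering unresponsive [OR]: Pump set lost=not, NFU path 2 down=not → no input occurs → does not occur.

No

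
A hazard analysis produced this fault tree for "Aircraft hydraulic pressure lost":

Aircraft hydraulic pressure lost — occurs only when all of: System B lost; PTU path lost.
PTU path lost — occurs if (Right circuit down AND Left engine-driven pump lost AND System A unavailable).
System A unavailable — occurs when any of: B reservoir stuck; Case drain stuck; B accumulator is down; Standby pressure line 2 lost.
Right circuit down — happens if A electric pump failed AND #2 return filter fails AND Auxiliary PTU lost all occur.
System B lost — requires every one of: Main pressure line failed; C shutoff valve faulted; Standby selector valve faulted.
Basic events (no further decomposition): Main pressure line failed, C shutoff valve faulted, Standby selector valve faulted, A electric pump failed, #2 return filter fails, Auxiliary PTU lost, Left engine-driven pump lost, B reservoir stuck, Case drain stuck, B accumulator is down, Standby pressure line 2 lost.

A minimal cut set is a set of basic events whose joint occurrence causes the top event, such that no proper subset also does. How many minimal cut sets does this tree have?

System B lost [AND]: one cut set from each child combined → 1 × 1 × 1 = 1 cut set(s).
Right circuit down [AND]: one cut set from each child combined → 1 × 1 × 1 = 1 cut set(s).
System A unavailable [OR]: union of children's cut sets → 4 cut set(s).
PTU path lost [AND]: one cut set from each child combined → 1 × 1 × 4 = 4 cut set(s).
Aircraft hydraulic pressure lost [AND]: one cut set from each child combined → 1 × 4 = 4 cut set(s).
Minimal cut sets: {#2 return filter fails, A electric pump failed, Auxiliary PTU lost, B reservoir stuck, C shutoff valve faulted, Left engine-driven pump lost, Main pressure line failed, Standby selector valve faulted}; {#2 return filter fails, A electric pump failed, Auxiliary PTU lost, C shutoff valve faulted, Case drain stuck, Left engine-driven pump lost, Main pressure line failed, Standby selector valve faulted}; {#2 return filter fails, A electric pump failed, Auxiliary PTU lost, B accumulator is down, C shutoff valve faulted, Left engine-driven pump lost, Main pressure line failed, Standby selector valve faulted}; {#2 return filter fails, A electric pump failed, Auxiliary PTU lost, C shutoff valve faulted, Left engine-driven pump lost, Main pressure line failed, Standby pressure line 2 lost, Standby selector valve faulted}.

4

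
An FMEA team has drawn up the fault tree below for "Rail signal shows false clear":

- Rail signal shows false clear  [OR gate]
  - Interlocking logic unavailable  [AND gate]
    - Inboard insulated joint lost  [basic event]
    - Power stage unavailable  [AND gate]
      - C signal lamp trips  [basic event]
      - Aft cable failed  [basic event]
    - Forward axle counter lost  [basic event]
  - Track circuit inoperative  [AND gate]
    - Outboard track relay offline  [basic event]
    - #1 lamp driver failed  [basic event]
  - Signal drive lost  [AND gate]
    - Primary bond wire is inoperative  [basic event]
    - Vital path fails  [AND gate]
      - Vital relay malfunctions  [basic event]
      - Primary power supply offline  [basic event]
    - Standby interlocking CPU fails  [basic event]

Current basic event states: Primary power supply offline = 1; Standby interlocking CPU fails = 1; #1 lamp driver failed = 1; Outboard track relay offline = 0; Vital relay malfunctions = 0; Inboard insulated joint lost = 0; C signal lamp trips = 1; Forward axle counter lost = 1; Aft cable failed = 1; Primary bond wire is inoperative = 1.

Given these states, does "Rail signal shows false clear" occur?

No

Power stage unavailable [AND]: C signal lamp trips=occurs, Aft cable failed=occurs → all inputs occur → occurs.
Interlocking logic unavailable [AND]: Inboard insulated joint lost=not, Power stage unavailable=occurs, Forward axle counter lost=occurs → not all inputs occur → does not occur.
Track circuit inoperative [AND]: Outboard track relay offline=not, #1 lamp driver failed=occurs → not all inputs occur → does not occur.
Vital path fails [AND]: Vital relay malfunctions=not, Primary power supply offline=occurs → not all inputs occur → does not occur.
Signal drive lost [AND]: Primary bond wire is inoperative=occurs, Vital path fails=not, Standby interlocking CPU fails=occurs → not all inputs occur → does not occur.
Rail signal shows false clear [OR]: Interlocking logic unavailable=not, Track circuit inoperative=not, Signal drive lost=not → no input occurs → does not occur.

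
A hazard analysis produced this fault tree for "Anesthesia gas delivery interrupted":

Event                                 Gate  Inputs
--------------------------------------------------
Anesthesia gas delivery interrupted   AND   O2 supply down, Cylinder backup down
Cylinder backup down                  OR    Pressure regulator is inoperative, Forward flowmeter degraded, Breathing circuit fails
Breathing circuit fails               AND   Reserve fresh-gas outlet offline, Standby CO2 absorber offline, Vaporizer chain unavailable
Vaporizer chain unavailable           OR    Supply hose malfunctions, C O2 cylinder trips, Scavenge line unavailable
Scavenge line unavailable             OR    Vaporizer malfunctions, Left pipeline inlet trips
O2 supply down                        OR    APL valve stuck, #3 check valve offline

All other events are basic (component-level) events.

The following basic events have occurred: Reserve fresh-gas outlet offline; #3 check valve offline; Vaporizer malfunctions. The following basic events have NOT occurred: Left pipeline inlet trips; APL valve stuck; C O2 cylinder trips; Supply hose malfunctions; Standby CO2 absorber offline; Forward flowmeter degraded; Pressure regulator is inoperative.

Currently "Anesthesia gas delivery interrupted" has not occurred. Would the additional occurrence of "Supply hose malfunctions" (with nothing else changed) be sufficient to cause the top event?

Counterfactual: set "Supply hose malfunctions" to occurred.
O2 supply down [OR]: APL valve stuck=not, #3 check valve offline=occurs → at least one input occurs → occurs.
Scavenge line unavailable [OR]: Vaporizer malfunctions=occurs, Left pipeline inlet trips=not → at least one input occurs → occurs.
Vaporizer chain unavailable [OR]: Supply hose malfunctions=occurs, C O2 cylinder trips=not, Scavenge line unavailable=occurs → at least one input occurs → occurs.
Breathing circuit fails [AND]: Reserve fresh-gas outlet offline=occurs, Standby CO2 absorber offline=not, Vaporizer chain unavailable=occurs → not all inputs occur → does not occur.
Cylinder backup down [OR]: Pressure regulator is inoperative=not, Forward flowmeter degraded=not, Breathing circuit fails=not → no input occurs → does not occur.
Anesthesia gas delivery interrupted [AND]: O2 supply down=occurs, Cylinder backup down=not → not all inputs occur → does not occur.

No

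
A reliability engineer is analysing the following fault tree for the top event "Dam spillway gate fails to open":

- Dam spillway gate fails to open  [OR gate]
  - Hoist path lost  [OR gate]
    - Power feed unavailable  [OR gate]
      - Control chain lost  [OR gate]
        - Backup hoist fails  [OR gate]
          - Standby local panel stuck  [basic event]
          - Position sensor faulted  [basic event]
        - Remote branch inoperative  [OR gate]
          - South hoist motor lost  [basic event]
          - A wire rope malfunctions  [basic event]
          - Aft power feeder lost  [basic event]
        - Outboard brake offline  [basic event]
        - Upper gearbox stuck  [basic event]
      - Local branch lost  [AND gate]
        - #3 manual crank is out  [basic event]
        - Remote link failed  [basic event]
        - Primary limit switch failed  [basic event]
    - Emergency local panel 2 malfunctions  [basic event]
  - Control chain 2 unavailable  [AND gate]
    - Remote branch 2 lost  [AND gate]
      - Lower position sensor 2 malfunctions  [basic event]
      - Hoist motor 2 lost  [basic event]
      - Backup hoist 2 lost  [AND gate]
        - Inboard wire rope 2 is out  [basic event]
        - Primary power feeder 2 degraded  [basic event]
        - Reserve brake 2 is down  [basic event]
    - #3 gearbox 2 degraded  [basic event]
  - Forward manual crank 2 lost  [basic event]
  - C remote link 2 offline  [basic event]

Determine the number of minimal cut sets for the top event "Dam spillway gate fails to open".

Backup hoist fails [OR]: union of children's cut sets → 2 cut set(s).
Remote branch inoperative [OR]: union of children's cut sets → 3 cut set(s).
Control chain lost [OR]: union of children's cut sets → 7 cut set(s).
Local branch lost [AND]: one cut set from each child combined → 1 × 1 × 1 = 1 cut set(s).
Power feed unavailable [OR]: union of children's cut sets → 8 cut set(s).
Hoist path lost [OR]: union of children's cut sets → 9 cut set(s).
Backup hoist 2 lost [AND]: one cut set from each child combined → 1 × 1 × 1 = 1 cut set(s).
Remote branch 2 lost [AND]: one cut set from each child combined → 1 × 1 × 1 = 1 cut set(s).
Control chain 2 unavailable [AND]: one cut set from each child combined → 1 × 1 = 1 cut set(s).
Dam spillway gate fails to open [OR]: union of children's cut sets → 12 cut set(s).

12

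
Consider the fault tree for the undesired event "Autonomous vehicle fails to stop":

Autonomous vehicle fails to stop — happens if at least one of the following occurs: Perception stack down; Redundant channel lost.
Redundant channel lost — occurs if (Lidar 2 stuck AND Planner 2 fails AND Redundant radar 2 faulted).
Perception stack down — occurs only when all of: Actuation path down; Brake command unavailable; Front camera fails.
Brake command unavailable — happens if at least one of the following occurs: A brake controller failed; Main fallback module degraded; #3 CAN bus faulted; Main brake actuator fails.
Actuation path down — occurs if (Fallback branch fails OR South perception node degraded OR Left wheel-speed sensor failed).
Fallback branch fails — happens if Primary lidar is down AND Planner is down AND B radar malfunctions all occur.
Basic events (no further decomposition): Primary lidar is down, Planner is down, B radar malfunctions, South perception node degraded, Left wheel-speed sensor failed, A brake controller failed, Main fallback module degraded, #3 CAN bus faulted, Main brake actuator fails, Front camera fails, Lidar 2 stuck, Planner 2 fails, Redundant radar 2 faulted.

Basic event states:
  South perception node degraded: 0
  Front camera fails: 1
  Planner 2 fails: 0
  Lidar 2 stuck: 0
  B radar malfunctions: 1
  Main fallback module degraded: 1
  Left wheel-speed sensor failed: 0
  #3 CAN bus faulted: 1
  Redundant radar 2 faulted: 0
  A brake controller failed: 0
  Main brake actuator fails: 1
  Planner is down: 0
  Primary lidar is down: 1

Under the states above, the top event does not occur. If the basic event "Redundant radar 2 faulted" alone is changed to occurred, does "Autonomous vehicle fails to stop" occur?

No

Counterfactual: set "Redundant radar 2 faulted" to occurred.
Fallback branch fails [AND]: Primary lidar is down=occurs, Planner is down=not, B radar malfunctions=occurs → not all inputs occur → does not occur.
Actuation path down [OR]: Fallback branch fails=not, South perception node degraded=not, Left wheel-speed sensor failed=not → no input occurs → does not occur.
Brake command unavailable [OR]: A brake controller failed=not, Main fallback module degraded=occurs, #3 CAN bus faulted=occurs, Main brake actuator fails=occurs → at least one input occurs → occurs.
Perception stack down [AND]: Actuation path down=not, Brake command unavailable=occurs, Front camera fails=occurs → not all inputs occur → does not occur.
Redundant channel lost [AND]: Lidar 2 stuck=not, Planner 2 fails=not, Redundant radar 2 faulted=occurs → not all inputs occur → does not occur.
Autonomous vehicle fails to stop [OR]: Perception stack down=not, Redundant channel lost=not → no input occurs → does not occur.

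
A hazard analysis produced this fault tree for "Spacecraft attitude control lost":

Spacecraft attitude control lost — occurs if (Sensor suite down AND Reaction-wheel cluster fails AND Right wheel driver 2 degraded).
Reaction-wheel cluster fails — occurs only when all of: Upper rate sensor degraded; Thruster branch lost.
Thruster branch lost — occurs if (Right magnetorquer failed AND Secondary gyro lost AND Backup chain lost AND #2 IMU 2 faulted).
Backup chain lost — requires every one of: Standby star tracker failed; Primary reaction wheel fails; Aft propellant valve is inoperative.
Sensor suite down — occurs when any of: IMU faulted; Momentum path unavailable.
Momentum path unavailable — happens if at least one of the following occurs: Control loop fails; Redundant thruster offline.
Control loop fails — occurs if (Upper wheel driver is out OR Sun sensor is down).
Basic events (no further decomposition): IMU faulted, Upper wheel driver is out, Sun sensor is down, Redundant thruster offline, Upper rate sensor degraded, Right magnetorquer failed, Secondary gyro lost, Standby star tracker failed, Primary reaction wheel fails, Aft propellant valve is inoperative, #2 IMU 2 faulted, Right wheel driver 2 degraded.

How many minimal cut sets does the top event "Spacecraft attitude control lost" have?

Control loop fails [OR]: union of children's cut sets → 2 cut set(s).
Momentum path unavailable [OR]: union of children's cut sets → 3 cut set(s).
Sensor suite down [OR]: union of children's cut sets → 4 cut set(s).
Backup chain lost [AND]: one cut set from each child combined → 1 × 1 × 1 = 1 cut set(s).
Thruster branch lost [AND]: one cut set from each child combined → 1 × 1 × 1 × 1 = 1 cut set(s).
Reaction-wheel cluster fails [AND]: one cut set from each child combined → 1 × 1 = 1 cut set(s).
Spacecraft attitude control lost [AND]: one cut set from each child combined → 4 × 1 × 1 = 4 cut set(s).
Minimal cut sets: {#2 IMU 2 faulted, Aft propellant valve is inoperative, IMU faulted, Primary reaction wheel fails, Right magnetorquer failed, Right wheel driver 2 degraded, Secondary gyro lost, Standby star tracker failed, Upper rate sensor degraded}; {#2 IMU 2 faulted, Aft propellant valve is inoperative, Primary reaction wheel fails, Right magnetorquer failed, Right wheel driver 2 degraded, Secondary gyro lost, Standby star tracker failed, Upper rate sensor degraded, Upper wheel driver is out}; {#2 IMU 2 faulted, Aft propellant valve is inoperative, Primary reaction wheel fails, Right magnetorquer failed, Right wheel driver 2 degraded, Secondary gyro lost, Standby star tracker failed, Sun sensor is down, Upper rate sensor degraded}; {#2 IMU 2 faulted, Aft propellant valve is inoperative, Primary reaction wheel fails, Redundant thruster offline, Right magnetorquer failed, Right wheel driver 2 degraded, Secondary gyro lost, Standby star tracker failed, Upper rate sensor degraded}.

4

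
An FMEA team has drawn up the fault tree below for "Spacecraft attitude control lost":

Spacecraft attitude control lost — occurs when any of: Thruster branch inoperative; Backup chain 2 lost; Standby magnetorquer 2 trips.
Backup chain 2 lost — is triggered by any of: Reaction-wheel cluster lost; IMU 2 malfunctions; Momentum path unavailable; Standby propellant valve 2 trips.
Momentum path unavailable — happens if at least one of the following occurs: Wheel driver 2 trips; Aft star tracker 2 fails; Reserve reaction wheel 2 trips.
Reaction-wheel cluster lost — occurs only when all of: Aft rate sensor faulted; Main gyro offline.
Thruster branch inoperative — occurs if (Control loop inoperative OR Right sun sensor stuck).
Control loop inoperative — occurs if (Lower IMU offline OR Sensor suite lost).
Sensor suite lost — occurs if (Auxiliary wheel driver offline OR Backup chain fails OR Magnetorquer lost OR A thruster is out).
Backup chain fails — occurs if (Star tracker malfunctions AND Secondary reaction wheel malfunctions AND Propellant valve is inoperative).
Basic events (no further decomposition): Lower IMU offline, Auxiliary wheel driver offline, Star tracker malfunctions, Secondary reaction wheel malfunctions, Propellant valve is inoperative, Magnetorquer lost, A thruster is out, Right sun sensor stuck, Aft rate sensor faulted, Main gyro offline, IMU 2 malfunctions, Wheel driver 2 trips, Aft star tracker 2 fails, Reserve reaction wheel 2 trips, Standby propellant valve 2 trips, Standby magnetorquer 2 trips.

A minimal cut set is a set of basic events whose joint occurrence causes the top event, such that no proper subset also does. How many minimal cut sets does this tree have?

Backup chain fails [AND]: one cut set from each child combined → 1 × 1 × 1 = 1 cut set(s).
Sensor suite lost [OR]: union of children's cut sets → 4 cut set(s).
Control loop inoperative [OR]: union of children's cut sets → 5 cut set(s).
Thruster branch inoperative [OR]: union of children's cut sets → 6 cut set(s).
Reaction-wheel cluster lost [AND]: one cut set from each child combined → 1 × 1 = 1 cut set(s).
Momentum path unavailable [OR]: union of children's cut sets → 3 cut set(s).
Backup chain 2 lost [OR]: union of children's cut sets → 6 cut set(s).
Spacecraft attitude control lost [OR]: union of children's cut sets → 13 cut set(s).

13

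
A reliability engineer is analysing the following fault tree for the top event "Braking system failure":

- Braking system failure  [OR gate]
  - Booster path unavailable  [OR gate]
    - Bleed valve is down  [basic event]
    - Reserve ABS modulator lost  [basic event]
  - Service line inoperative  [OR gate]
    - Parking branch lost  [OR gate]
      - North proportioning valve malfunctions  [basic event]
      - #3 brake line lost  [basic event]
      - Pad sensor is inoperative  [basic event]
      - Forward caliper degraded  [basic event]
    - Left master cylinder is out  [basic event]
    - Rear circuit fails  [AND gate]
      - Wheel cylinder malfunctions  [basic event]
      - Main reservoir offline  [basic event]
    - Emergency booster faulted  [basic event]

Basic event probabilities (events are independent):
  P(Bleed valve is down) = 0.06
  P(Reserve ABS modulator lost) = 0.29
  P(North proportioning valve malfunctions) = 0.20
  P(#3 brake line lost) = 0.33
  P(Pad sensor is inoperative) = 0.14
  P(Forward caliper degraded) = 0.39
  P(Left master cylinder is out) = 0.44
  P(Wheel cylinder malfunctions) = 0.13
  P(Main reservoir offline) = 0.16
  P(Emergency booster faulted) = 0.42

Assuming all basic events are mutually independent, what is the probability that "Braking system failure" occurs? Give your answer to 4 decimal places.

0.9403

P(Booster path unavailable) [OR] = 1 − (1−0.06) × (1−0.29) = 0.332600
P(Parking branch lost) [OR] = 1 − (1−0.20) × (1−0.33) × (1−0.14) × (1−0.39) = 0.718814
P(Rear circuit fails) [AND] = 0.13 × 0.16 = 0.020800
P(Service line inoperative) [OR] = 1 − (1−0.718814) × (1−0.44) × (1−0.020800) × (1−0.42) = 0.910570
P(Braking system failure) [OR] = 1 − (1−0.332600) × (1−0.910570) = 0.940314
Rounded to 4 decimal places: P(Braking system failure) ≈ 0.9403.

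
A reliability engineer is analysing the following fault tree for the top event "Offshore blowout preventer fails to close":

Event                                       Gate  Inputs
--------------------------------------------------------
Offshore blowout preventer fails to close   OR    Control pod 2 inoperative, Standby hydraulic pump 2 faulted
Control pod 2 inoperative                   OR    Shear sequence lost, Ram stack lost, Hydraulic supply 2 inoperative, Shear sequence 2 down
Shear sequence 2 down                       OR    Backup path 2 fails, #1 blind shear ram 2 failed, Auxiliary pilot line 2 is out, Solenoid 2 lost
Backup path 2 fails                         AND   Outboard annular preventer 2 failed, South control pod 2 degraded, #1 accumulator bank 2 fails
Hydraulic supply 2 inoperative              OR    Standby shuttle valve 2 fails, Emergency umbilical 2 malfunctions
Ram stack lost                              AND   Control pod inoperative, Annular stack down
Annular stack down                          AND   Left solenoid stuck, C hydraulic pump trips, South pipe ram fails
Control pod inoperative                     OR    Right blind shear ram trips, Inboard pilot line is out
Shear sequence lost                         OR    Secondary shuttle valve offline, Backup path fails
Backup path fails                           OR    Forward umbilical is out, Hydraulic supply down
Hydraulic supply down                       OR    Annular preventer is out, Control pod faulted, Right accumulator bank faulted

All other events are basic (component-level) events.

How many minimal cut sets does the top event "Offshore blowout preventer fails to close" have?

14

Hydraulic supply down [OR]: union of children's cut sets → 3 cut set(s).
Backup path fails [OR]: union of children's cut sets → 4 cut set(s).
Shear sequence lost [OR]: union of children's cut sets → 5 cut set(s).
Control pod inoperative [OR]: union of children's cut sets → 2 cut set(s).
Annular stack down [AND]: one cut set from each child combined → 1 × 1 × 1 = 1 cut set(s).
Ram stack lost [AND]: one cut set from each child combined → 2 × 1 = 2 cut set(s).
Hydraulic supply 2 inoperative [OR]: union of children's cut sets → 2 cut set(s).
Backup path 2 fails [AND]: one cut set from each child combined → 1 × 1 × 1 = 1 cut set(s).
Shear sequence 2 down [OR]: union of children's cut sets → 4 cut set(s).
Control pod 2 inoperative [OR]: union of children's cut sets → 13 cut set(s).
Offshore blowout preventer fails to close [OR]: union of children's cut sets → 14 cut set(s).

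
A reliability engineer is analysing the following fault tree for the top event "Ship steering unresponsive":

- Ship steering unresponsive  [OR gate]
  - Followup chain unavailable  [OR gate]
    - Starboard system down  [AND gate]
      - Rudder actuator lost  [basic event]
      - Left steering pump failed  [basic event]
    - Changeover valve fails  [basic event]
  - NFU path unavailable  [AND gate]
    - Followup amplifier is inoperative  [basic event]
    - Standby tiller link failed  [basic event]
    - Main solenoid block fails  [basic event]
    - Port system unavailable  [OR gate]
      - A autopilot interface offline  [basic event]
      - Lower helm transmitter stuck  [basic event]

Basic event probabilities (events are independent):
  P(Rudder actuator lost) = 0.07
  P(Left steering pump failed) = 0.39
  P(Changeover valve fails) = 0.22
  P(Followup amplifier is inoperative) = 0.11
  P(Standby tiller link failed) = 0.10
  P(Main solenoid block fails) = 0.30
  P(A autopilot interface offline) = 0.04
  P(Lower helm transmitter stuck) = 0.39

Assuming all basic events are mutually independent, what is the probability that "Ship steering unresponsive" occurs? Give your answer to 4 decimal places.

0.2423

P(Starboard system down) [AND] = 0.07 × 0.39 = 0.027300
P(Followup chain unavailable) [OR] = 1 − (1−0.027300) × (1−0.22) = 0.241294
P(Port system unavailable) [OR] = 1 − (1−0.04) × (1−0.39) = 0.414400
P(NFU path unavailable) [AND] = 0.11 × 0.10 × 0.30 × 0.414400 = 0.001368
P(Ship steering unresponsive) [OR] = 1 − (1−0.241294) × (1−0.001368) = 0.242332
Rounded to 4 decimal places: P(Ship steering unresponsive) ≈ 0.2423.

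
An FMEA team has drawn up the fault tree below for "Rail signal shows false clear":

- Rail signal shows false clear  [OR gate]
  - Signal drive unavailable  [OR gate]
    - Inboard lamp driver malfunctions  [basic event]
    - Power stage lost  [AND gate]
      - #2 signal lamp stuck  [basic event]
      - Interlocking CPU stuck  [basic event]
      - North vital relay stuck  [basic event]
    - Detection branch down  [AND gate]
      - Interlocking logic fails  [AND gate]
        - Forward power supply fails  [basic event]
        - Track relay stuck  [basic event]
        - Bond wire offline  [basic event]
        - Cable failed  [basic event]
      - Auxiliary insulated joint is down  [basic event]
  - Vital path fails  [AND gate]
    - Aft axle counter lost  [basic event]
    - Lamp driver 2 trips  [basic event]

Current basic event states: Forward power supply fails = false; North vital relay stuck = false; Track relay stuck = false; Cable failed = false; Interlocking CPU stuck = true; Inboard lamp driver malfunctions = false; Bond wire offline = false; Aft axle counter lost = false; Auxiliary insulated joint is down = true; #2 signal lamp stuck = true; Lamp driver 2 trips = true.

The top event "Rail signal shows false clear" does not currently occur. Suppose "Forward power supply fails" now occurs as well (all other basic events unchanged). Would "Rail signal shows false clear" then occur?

Counterfactual: set "Forward power supply fails" to occurred.
Power stage lost [AND]: #2 signal lamp stuck=occurs, Interlocking CPU stuck=occurs, North vital relay stuck=not → not all inputs occur → does not occur.
Interlocking logic fails [AND]: Forward power supply fails=occurs, Track relay stuck=not, Bond wire offline=not, Cable failed=not → not all inputs occur → does not occur.
Detection branch down [AND]: Interlocking logic fails=not, Auxiliary insulated joint is down=occurs → not all inputs occur → does not occur.
Signal drive unavailable [OR]: Inboard lamp driver malfunctions=not, Power stage lost=not, Detection branch down=not → no input occurs → does not occur.
Vital path fails [AND]: Aft axle counter lost=not, Lamp driver 2 trips=occurs → not all inputs occur → does not occur.
Rail signal shows false clear [OR]: Signal drive unavailable=not, Vital path fails=not → no input occurs → does not occur.

No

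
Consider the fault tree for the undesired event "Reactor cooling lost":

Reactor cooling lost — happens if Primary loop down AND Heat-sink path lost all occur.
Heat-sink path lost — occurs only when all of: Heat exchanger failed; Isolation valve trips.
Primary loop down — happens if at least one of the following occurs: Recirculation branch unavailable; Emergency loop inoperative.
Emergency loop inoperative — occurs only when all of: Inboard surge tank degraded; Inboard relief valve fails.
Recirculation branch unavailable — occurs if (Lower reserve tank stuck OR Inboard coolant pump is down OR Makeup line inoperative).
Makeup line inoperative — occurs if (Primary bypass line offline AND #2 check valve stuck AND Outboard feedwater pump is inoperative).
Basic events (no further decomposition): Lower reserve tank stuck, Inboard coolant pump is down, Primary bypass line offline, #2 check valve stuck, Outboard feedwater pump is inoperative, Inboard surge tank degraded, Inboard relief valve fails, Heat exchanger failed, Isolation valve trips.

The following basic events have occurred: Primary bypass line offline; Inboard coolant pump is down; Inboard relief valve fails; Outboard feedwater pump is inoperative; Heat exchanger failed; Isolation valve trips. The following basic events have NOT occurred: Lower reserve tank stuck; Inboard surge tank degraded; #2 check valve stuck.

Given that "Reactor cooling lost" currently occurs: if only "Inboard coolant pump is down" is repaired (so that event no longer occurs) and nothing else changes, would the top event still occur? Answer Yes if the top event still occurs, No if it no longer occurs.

No

Counterfactual: set "Inboard coolant pump is down" to not occurred.
Makeup line inoperative [AND]: Primary bypass line offline=occurs, #2 check valve stuck=not, Outboard feedwater pump is inoperative=occurs → not all inputs occur → does not occur.
Recirculation branch unavailable [OR]: Lower reserve tank stuck=not, Inboard coolant pump is down=not, Makeup line inoperative=not → no input occurs → does not occur.
Emergency loop inoperative [AND]: Inboard surge tank degraded=not, Inboard relief valve fails=occurs → not all inputs occur → does not occur.
Primary loop down [OR]: Recirculation branch unavailable=not, Emergency loop inoperative=not → no input occurs → does not occur.
Heat-sink path lost [AND]: Heat exchanger failed=occurs, Isolation valve trips=occurs → all inputs occur → occurs.
Reactor cooling lost [AND]: Primary loop down=not, Heat-sink path lost=occurs → not all inputs occur → does not occur.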